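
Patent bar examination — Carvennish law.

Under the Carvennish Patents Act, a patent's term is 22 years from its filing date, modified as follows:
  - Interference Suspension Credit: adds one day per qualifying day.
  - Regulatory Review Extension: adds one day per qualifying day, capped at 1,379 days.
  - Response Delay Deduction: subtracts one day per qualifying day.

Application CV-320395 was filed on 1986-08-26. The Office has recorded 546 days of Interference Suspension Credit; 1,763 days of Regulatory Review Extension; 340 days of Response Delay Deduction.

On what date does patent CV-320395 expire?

Base term: filing date + 22 years → 26 August 2008.
Interference Suspension Credit: +546 days → 23 February 2010.
Regulatory Review Extension: 1763 days claimed exceeds the 1379-day cap, so +1379 days → 3 December 2013.
Response Delay Deduction: −340 days → 28 December 2012.

December 28, 2012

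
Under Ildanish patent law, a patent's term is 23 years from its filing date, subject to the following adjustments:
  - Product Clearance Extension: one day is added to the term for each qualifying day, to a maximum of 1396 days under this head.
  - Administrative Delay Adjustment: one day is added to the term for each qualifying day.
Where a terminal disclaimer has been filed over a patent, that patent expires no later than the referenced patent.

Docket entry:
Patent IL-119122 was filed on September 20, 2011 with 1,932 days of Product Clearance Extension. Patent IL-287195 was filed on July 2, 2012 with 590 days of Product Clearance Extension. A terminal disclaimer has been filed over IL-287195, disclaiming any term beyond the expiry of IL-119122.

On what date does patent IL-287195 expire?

2037-02-11

Natural term of IL-287195:
  Base: filing + 23 years → 2 July 2035.
  Product Clearance Extension: 590 days (within the 1396-day cap) → +590 days → 11 February 2037.
Expiry of referenced patent IL-119122:
  Base: filing + 23 years → 20 September 2034.
  Product Clearance Extension: 1932 days claimed exceeds the 1396-day cap, so +1396 days → 17 July 2038.
Terminal disclaimer: IL-287195 expires on the earlier of 11 February 2037 and 17 July 2038.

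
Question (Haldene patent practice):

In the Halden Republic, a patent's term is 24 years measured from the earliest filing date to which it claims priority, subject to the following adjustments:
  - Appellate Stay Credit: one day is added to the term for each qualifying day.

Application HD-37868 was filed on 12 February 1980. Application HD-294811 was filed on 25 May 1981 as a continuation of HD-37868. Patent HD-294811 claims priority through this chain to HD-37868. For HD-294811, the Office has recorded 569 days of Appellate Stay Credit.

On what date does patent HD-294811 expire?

September 3, 2005

Earliest priority filing: 12 February 1980.
Base term: 12 February 1980 + 24 years → 12 February 2004.
Appellate Stay Credit: +569 days → 3 September 2005.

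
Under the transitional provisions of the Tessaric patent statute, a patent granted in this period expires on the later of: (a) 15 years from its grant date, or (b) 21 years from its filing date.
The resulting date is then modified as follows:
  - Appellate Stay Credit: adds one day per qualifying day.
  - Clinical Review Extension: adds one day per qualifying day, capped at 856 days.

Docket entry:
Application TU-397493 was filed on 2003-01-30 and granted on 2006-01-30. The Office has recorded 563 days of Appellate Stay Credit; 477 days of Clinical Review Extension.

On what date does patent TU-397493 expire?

(a) grant + 15 years → 30 January 2021.
(b) filing + 21 years → 30 January 2024.
Later of the two: 30 January 2024.
Appellate Stay Credit: +563 days → 15 August 2025.
Clinical Review Extension: 477 days (within the 856-day cap) → +477 days → 5 December 2026.

December 5, 2026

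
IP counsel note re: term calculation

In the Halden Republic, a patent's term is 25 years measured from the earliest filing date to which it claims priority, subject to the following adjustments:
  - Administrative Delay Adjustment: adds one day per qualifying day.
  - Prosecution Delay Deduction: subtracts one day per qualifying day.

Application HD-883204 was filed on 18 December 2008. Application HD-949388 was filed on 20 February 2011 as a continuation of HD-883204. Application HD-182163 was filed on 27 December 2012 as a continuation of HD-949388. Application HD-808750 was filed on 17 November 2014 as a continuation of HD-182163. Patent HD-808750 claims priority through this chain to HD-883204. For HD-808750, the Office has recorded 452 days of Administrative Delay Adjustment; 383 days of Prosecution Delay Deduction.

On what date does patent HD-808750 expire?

February 25, 2034

Earliest priority filing: 18 December 2008.
Base term: 18 December 2008 + 25 years → 18 December 2033.
Administrative Delay Adjustment: +452 days → 15 March 2035.
Prosecution Delay Deduction: −383 days → 25 February 2034.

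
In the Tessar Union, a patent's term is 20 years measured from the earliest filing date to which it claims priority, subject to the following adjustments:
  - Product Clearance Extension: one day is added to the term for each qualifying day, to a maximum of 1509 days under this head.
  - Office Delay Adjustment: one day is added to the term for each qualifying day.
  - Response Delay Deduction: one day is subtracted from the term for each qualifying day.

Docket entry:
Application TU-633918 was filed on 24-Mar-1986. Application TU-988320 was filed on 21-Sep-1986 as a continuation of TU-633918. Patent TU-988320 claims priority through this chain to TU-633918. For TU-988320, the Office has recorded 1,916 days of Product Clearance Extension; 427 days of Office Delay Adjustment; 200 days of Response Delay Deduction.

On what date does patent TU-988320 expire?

Earliest priority filing: 24 March 1986.
Base term: 24 March 1986 + 20 years → 24 March 2006.
Product Clearance Extension: 1916 days claimed exceeds the 1509-day cap, so +1509 days → 11 May 2010.
Office Delay Adjustment: +427 days → 12 July 2011.
Response Delay Deduction: −200 days → 24 December 2010.

December 24, 2010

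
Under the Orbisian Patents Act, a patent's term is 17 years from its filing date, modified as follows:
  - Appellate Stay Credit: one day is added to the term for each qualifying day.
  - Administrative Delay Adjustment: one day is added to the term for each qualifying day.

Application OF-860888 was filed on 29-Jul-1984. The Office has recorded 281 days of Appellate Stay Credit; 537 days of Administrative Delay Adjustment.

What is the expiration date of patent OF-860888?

2003-10-25

Base term: filing date + 17 years → 29 July 2001.
Appellate Stay Credit: +281 days → 6 May 2002.
Administrative Delay Adjustment: +537 days → 25 October 2003.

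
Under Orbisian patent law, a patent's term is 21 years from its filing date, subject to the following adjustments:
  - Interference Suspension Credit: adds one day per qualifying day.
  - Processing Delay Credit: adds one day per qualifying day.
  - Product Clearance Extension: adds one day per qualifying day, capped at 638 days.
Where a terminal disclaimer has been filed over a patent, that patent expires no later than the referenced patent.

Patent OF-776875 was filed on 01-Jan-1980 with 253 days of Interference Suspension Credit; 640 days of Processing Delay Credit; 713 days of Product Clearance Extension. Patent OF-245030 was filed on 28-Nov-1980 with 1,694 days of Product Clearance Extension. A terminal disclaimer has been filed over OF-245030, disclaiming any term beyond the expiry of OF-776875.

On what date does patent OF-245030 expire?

2003-08-28

Natural term of OF-245030:
  Base: filing + 21 years → 28 November 2001.
  Product Clearance Extension: 1694 days claimed exceeds the 638-day cap, so +638 days → 28 August 2003.
Expiry of referenced patent OF-776875:
  Base: filing + 21 years → 1 January 2001.
  Interference Suspension Credit: +253 days → 11 September 2001.
  Processing Delay Credit: +640 days → 13 June 2003.
  Product Clearance Extension: 713 days claimed exceeds the 638-day cap, so +638 days → 12 March 2005.
Terminal disclaimer: OF-245030 expires on the earlier of 28 August 2003 and 12 March 2005.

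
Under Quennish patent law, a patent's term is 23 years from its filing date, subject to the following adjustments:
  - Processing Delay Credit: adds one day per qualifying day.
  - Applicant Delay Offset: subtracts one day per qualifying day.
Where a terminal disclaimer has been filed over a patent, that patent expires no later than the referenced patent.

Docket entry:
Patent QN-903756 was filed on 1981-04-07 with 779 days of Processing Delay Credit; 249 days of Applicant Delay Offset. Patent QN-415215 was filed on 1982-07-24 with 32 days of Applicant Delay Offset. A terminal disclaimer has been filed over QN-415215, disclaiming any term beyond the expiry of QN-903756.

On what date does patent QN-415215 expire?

Natural term of QN-415215:
  Base: filing + 23 years → 24 July 2005.
  Applicant Delay Offset: −32 days → 22 June 2005.
Expiry of referenced patent QN-903756:
  Base: filing + 23 years → 7 April 2004.
  Processing Delay Credit: +779 days → 26 May 2006.
  Applicant Delay Offset: −249 days → 19 September 2005.
Terminal disclaimer: QN-415215 expires on the earlier of 22 June 2005 and 19 September 2005.

2005-06-22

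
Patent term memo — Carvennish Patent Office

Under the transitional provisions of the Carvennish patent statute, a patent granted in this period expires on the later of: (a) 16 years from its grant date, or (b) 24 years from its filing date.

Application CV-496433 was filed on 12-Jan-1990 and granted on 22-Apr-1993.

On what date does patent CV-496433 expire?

2014-01-12

(a) grant + 16 years → 22 April 2009.
(b) filing + 24 years → 12 January 2014.
Later of the two: 12 January 2014.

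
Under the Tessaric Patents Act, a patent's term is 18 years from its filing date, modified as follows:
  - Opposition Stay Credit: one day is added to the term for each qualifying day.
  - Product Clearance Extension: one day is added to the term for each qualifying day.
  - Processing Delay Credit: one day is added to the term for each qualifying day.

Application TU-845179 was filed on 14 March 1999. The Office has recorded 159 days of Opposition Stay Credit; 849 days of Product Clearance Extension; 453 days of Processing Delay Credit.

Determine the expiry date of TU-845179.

Base term: filing date + 18 years → 14 March 2017.
Opposition Stay Credit: +159 days → 20 August 2017.
Product Clearance Extension: +849 days → 17 December 2019.
Processing Delay Credit: +453 days → 14 March 2021.

March 14, 2021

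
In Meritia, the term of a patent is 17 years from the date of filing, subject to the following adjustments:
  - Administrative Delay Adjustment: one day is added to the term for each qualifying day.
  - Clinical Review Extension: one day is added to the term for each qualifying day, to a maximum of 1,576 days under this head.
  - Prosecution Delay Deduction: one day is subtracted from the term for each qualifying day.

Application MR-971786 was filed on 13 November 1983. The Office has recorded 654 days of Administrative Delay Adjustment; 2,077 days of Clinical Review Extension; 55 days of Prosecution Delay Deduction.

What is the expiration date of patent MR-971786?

Base term: filing date + 17 years → 13 November 2000.
Administrative Delay Adjustment: +654 days → 29 August 2002.
Clinical Review Extension: 2077 days claimed exceeds the 1576-day cap, so +1576 days → 22 December 2006.
Prosecution Delay Deduction: −55 days → 28 October 2006.

2006-10-28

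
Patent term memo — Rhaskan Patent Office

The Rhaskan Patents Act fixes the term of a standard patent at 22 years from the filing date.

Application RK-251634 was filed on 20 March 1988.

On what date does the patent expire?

Filing date + 22 years → 20 March 2010.

2010-03-20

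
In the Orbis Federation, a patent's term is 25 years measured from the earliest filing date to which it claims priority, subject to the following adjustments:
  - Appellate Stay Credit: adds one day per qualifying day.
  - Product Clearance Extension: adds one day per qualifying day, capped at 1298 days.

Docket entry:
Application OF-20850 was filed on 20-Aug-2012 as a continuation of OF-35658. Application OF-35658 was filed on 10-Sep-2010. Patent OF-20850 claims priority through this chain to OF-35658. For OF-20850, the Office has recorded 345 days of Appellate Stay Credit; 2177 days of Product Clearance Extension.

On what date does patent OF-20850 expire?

Earliest priority filing: 10 September 2010.
Base term: 10 September 2010 + 25 years → 10 September 2035.
Appellate Stay Credit: +345 days → 20 August 2036.
Product Clearance Extension: 2177 days claimed exceeds the 1298-day cap, so +1298 days → 10 March 2040.

March 10, 2040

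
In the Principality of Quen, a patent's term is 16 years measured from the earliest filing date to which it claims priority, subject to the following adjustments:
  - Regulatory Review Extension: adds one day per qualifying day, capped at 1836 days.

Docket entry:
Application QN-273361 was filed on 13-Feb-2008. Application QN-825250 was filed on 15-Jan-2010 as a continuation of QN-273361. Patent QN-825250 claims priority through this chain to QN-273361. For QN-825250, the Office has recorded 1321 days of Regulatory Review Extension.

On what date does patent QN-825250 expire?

September 26, 2027

Earliest priority filing: 13 February 2008.
Base term: 13 February 2008 + 16 years → 13 February 2024.
Regulatory Review Extension: 1321 days (within the 1836-day cap) → +1321 days → 26 September 2027.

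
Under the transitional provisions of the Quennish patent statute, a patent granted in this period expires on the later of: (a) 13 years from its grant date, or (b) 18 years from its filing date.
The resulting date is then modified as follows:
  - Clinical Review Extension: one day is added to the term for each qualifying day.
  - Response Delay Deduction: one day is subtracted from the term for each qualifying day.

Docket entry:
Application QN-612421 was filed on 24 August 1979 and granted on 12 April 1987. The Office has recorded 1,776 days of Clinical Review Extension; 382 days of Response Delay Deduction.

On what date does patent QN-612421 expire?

February 5, 2004

(a) grant + 13 years → 12 April 2000.
(b) filing + 18 years → 24 August 1997.
Later of the two: 12 April 2000.
Clinical Review Extension: +1776 days → 21 February 2005.
Response Delay Deduction: −382 days → 5 February 2004.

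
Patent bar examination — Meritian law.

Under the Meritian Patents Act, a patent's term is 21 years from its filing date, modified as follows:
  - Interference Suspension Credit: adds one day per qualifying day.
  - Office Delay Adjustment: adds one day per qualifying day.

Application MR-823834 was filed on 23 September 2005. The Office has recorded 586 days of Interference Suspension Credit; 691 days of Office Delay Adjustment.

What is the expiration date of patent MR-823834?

March 23, 2030

Base term: filing date + 21 years → 23 September 2026.
Interference Suspension Credit: +586 days → 1 May 2028.
Office Delay Adjustment: +691 days → 23 March 2030.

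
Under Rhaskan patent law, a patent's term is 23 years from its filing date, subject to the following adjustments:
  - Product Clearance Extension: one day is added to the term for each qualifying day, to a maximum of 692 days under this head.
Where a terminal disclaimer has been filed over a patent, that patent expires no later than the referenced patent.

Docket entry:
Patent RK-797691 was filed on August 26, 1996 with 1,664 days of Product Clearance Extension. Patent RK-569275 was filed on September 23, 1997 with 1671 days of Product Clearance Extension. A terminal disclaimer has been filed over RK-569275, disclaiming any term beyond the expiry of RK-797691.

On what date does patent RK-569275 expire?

July 18, 2021

Natural term of RK-569275:
  Base: filing + 23 years → 23 September 2020.
  Product Clearance Extension: 1671 days claimed exceeds the 692-day cap, so +692 days → 16 August 2022.
Expiry of referenced patent RK-797691:
  Base: filing + 23 years → 26 August 2019.
  Product Clearance Extension: 1664 days claimed exceeds the 692-day cap, so +692 days → 18 July 2021.
Terminal disclaimer: RK-569275 expires on the earlier of 16 August 2022 and 18 July 2021.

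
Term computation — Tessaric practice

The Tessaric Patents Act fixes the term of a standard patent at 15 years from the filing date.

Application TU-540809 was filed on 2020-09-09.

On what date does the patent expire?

Filing date + 15 years → 9 September 2035.

2035-09-09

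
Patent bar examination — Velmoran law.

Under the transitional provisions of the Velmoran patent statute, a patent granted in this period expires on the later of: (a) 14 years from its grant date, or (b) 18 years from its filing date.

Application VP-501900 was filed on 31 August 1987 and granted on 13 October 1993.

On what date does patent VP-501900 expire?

2007-10-13

(a) grant + 14 years → 13 October 2007.
(b) filing + 18 years → 31 August 2005.
Later of the two: 13 October 2007.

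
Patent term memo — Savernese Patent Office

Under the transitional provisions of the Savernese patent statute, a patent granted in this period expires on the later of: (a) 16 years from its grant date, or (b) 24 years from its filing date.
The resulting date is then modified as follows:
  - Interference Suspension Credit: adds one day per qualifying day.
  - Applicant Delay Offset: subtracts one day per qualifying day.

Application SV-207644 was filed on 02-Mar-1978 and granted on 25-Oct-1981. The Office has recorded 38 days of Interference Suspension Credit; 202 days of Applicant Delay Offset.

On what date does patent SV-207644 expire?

(a) grant + 16 years → 25 October 1997.
(b) filing + 24 years → 2 March 2002.
Later of the two: 2 March 2002.
Interference Suspension Credit: +38 days → 9 April 2002.
Applicant Delay Offset: −202 days → 19 September 2001.

2001-09-19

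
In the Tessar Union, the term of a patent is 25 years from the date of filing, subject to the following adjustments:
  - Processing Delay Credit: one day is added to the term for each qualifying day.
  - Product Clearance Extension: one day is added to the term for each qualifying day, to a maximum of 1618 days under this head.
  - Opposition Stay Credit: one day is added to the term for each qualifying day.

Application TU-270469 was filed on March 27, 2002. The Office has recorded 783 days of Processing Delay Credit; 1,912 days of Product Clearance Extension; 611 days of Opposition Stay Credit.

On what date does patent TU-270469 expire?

2035-06-25

Base term: filing date + 25 years → 27 March 2027.
Processing Delay Credit: +783 days → 18 May 2029.
Product Clearance Extension: 1912 days claimed exceeds the 1618-day cap, so +1618 days → 22 October 2033.
Opposition Stay Credit: +611 days → 25 June 2035.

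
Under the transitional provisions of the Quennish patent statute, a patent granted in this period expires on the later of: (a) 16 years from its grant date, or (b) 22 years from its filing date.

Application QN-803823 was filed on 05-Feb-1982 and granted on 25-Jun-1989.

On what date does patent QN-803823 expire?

(a) grant + 16 years → 25 June 2005.
(b) filing + 22 years → 5 February 2004.
Later of the two: 25 June 2005.

June 25, 2005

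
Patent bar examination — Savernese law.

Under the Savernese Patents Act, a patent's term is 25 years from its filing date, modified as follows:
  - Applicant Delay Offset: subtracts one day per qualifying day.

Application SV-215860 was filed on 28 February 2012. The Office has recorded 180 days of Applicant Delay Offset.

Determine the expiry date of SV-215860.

September 1, 2036

Base term: filing date + 25 years → 28 February 2037.
Applicant Delay Offset: −180 days → 1 September 2036.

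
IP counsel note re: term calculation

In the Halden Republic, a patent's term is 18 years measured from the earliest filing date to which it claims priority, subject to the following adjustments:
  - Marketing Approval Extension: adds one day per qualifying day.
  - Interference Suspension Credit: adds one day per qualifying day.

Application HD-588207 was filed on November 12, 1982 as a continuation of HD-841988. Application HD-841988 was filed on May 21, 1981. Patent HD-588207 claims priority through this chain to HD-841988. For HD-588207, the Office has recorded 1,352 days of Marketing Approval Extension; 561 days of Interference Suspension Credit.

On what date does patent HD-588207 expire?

August 15, 2004

Earliest priority filing: 21 May 1981.
Base term: 21 May 1981 + 18 years → 21 May 1999.
Marketing Approval Extension: +1352 days → 1 February 2003.
Interference Suspension Credit: +561 days → 15 August 2004.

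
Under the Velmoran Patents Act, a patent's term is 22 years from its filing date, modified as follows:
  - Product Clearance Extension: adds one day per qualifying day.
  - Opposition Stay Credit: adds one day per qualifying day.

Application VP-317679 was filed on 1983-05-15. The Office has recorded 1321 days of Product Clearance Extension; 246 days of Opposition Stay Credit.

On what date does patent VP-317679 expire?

Base term: filing date + 22 years → 15 May 2005.
Product Clearance Extension: +1321 days → 26 December 2008.
Opposition Stay Credit: +246 days → 29 August 2009.

2009-08-29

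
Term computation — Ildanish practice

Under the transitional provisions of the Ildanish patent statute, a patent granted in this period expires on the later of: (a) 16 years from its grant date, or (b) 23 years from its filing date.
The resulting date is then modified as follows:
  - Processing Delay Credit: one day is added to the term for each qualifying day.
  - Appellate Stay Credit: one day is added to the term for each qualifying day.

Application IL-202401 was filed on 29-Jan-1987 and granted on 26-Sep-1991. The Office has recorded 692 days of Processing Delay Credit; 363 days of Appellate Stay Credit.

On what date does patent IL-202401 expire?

2012-12-19

(a) grant + 16 years → 26 September 2007.
(b) filing + 23 years → 29 January 2010.
Later of the two: 29 January 2010.
Processing Delay Credit: +692 days → 22 December 2011.
Appellate Stay Credit: +363 days → 19 December 2012.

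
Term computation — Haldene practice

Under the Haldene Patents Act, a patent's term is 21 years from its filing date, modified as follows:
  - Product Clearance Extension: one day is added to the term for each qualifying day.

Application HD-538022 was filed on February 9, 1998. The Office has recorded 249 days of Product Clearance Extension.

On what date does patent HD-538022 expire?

October 16, 2019

Base term: filing date + 21 years → 9 February 2019.
Product Clearance Extension: +249 days → 16 October 2019.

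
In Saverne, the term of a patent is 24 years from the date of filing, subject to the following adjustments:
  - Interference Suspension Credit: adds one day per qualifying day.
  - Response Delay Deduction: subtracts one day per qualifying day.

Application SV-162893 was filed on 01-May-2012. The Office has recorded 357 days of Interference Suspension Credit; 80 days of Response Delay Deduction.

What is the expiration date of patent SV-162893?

Base term: filing date + 24 years → 1 May 2036.
Interference Suspension Credit: +357 days → 23 April 2037.
Response Delay Deduction: −80 days → 2 February 2037.

2037-02-02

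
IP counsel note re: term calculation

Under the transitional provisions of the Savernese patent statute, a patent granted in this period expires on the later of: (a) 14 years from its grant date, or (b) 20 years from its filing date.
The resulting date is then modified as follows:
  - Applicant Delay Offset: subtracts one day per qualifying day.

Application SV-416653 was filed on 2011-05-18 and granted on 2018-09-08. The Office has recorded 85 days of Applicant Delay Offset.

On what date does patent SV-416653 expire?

(a) grant + 14 years → 8 September 2032.
(b) filing + 20 years → 18 May 2031.
Later of the two: 8 September 2032.
Applicant Delay Offset: −85 days → 15 June 2032.

June 15, 2032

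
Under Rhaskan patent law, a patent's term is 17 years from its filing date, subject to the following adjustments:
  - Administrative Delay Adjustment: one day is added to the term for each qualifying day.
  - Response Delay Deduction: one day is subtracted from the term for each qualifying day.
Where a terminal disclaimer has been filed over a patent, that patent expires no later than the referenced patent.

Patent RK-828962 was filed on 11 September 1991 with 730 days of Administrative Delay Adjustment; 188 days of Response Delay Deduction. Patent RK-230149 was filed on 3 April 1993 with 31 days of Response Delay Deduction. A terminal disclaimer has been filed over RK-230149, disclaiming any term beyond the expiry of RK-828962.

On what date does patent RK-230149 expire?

March 3, 2010

Natural term of RK-230149:
  Base: filing + 17 years → 3 April 2010.
  Response Delay Deduction: −31 days → 3 March 2010.
Expiry of referenced patent RK-828962:
  Base: filing + 17 years → 11 September 2008.
  Administrative Delay Adjustment: +730 days → 11 September 2010.
  Response Delay Deduction: −188 days → 7 March 2010.
Terminal disclaimer: RK-230149 expires on the earlier of 3 March 2010 and 7 March 2010.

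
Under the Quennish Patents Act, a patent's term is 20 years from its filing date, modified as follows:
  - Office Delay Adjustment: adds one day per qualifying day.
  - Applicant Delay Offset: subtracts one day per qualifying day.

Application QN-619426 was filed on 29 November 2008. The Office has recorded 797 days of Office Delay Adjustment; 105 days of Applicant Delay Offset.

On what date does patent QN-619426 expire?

2030-10-22

Base term: filing date + 20 years → 29 November 2028.
Office Delay Adjustment: +797 days → 4 February 2031.
Applicant Delay Offset: −105 days → 22 October 2030.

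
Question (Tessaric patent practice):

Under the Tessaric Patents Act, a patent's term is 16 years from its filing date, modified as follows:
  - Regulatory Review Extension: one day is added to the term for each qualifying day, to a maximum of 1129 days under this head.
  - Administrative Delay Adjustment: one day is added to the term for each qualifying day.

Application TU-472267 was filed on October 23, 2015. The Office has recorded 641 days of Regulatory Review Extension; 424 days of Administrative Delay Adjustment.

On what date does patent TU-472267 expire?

2034-09-22

Base term: filing date + 16 years → 23 October 2031.
Regulatory Review Extension: 641 days (within the 1129-day cap) → +641 days → 25 July 2033.
Administrative Delay Adjustment: +424 days → 22 September 2034.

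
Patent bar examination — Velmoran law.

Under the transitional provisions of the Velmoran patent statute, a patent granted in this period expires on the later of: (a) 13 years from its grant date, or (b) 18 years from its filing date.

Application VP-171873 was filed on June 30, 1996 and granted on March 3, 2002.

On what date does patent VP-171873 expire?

(a) grant + 13 years → 3 March 2015.
(b) filing + 18 years → 30 June 2014.
Later of the two: 3 March 2015.

March 3, 2015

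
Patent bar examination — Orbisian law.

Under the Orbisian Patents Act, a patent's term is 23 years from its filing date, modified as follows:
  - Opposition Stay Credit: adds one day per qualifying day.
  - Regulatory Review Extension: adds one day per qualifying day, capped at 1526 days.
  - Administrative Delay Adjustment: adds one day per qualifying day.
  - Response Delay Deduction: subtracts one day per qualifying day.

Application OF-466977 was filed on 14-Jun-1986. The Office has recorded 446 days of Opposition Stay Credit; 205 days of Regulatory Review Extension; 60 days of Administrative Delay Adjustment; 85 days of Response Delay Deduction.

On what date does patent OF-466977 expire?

Base term: filing date + 23 years → 14 June 2009.
Opposition Stay Credit: +446 days → 3 September 2010.
Regulatory Review Extension: 205 days (within the 1526-day cap) → +205 days → 27 March 2011.
Administrative Delay Adjustment: +60 days → 26 May 2011.
Response Delay Deduction: −85 days → 2 March 2011.

March 2, 2011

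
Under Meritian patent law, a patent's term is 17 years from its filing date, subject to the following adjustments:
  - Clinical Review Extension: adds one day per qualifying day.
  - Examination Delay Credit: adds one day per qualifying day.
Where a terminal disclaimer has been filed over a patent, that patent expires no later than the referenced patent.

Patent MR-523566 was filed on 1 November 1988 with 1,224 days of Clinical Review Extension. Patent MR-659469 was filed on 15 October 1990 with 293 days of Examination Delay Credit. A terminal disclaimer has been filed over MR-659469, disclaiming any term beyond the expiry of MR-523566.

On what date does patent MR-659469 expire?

Natural term of MR-659469:
  Base: filing + 17 years → 15 October 2007.
  Examination Delay Credit: +293 days → 3 August 2008.
Expiry of referenced patent MR-523566:
  Base: filing + 17 years → 1 November 2005.
  Clinical Review Extension: +1224 days → 9 March 2009.
Terminal disclaimer: MR-659469 expires on the earlier of 3 August 2008 and 9 March 2009.

2008-08-03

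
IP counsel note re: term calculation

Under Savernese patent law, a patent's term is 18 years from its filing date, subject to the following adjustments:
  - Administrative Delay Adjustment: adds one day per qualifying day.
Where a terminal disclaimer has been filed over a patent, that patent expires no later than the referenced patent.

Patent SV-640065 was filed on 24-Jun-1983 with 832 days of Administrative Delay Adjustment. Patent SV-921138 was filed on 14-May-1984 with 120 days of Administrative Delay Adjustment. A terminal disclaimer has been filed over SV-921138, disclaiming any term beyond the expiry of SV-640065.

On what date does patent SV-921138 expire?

Natural term of SV-921138:
  Base: filing + 18 years → 14 May 2002.
  Administrative Delay Adjustment: +120 days → 11 September 2002.
Expiry of referenced patent SV-640065:
  Base: filing + 18 years → 24 June 2001.
  Administrative Delay Adjustment: +832 days → 4 October 2003.
Terminal disclaimer: SV-921138 expires on the earlier of 11 September 2002 and 4 October 2003.

2002-09-11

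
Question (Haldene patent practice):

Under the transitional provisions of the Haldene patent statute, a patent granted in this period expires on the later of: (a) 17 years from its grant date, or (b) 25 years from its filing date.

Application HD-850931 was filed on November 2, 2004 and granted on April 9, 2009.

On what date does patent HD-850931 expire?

2029-11-02

(a) grant + 17 years → 9 April 2026.
(b) filing + 25 years → 2 November 2029.
Later of the two: 2 November 2029.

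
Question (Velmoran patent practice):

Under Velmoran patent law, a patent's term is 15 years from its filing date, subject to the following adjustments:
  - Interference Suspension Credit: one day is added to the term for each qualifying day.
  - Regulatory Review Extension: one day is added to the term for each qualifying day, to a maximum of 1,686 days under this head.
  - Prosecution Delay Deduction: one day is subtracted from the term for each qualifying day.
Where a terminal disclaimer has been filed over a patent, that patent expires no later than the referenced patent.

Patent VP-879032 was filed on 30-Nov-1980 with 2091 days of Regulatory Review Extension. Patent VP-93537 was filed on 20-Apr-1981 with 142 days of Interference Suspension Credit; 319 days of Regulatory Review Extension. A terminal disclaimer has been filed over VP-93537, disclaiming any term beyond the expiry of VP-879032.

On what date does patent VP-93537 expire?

1997-07-25

Natural term of VP-93537:
  Base: filing + 15 years → 20 April 1996.
  Interference Suspension Credit: +142 days → 9 September 1996.
  Regulatory Review Extension: 319 days (within the 1686-day cap) → +319 days → 25 July 1997.
Expiry of referenced patent VP-879032:
  Base: filing + 15 years → 30 November 1995.
  Regulatory Review Extension: 2091 days claimed exceeds the 1686-day cap, so +1686 days → 12 July 2000.
Terminal disclaimer: VP-93537 expires on the earlier of 25 July 1997 and 12 July 2000.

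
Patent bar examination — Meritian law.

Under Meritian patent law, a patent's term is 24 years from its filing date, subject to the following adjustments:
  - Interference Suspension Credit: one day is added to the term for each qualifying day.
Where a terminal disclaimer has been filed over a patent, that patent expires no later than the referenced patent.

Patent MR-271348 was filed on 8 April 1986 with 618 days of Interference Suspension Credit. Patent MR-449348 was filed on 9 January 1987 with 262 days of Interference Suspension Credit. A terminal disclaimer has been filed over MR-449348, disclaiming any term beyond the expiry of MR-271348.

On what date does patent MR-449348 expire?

September 28, 2011

Natural term of MR-449348:
  Base: filing + 24 years → 9 January 2011.
  Interference Suspension Credit: +262 days → 28 September 2011.
Expiry of referenced patent MR-271348:
  Base: filing + 24 years → 8 April 2010.
  Interference Suspension Credit: +618 days → 17 December 2011.
Terminal disclaimer: MR-449348 expires on the earlier of 28 September 2011 and 17 December 2011.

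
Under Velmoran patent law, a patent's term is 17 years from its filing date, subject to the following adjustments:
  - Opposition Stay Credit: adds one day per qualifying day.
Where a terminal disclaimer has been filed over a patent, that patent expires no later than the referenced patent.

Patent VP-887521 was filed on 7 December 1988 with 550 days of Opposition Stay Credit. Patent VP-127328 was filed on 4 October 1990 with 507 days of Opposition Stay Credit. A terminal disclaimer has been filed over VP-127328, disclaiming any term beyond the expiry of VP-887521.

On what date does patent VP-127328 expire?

2007-06-10

Natural term of VP-127328:
  Base: filing + 17 years → 4 October 2007.
  Opposition Stay Credit: +507 days → 22 February 2009.
Expiry of referenced patent VP-887521:
  Base: filing + 17 years → 7 December 2005.
  Opposition Stay Credit: +550 days → 10 June 2007.
Terminal disclaimer: VP-127328 expires on the earlier of 22 February 2009 and 10 June 2007.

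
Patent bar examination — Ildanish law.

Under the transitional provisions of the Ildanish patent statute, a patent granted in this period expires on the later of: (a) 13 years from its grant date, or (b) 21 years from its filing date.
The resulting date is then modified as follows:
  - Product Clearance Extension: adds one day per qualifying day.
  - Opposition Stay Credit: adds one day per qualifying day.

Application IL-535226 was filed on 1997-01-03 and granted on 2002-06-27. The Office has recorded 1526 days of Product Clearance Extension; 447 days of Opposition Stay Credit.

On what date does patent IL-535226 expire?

(a) grant + 13 years → 27 June 2015.
(b) filing + 21 years → 3 January 2018.
Later of the two: 3 January 2018.
Product Clearance Extension: +1526 days → 9 March 2022.
Opposition Stay Credit: +447 days → 30 May 2023.

May 30, 2023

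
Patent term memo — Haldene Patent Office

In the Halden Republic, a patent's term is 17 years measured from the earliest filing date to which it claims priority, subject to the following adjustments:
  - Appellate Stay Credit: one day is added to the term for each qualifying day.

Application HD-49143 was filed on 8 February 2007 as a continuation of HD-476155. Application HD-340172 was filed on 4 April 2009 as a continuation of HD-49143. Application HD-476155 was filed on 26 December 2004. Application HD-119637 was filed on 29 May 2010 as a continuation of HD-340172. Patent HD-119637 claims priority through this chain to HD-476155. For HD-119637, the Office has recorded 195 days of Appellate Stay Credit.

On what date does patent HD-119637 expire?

July 9, 2022

Earliest priority filing: 26 December 2004.
Base term: 26 December 2004 + 17 years → 26 December 2021.
Appellate Stay Credit: +195 days → 9 July 2022.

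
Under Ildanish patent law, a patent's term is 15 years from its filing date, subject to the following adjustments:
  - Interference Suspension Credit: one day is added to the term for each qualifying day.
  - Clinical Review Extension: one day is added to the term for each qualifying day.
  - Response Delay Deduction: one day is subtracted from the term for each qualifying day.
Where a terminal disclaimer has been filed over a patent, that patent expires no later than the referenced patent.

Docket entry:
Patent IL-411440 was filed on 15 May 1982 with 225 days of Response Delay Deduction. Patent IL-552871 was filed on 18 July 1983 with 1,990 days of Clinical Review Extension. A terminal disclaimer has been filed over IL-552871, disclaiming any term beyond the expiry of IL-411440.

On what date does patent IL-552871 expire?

Natural term of IL-552871:
  Base: filing + 15 years → 18 July 1998.
  Clinical Review Extension: +1990 days → 29 December 2003.
Expiry of referenced patent IL-411440:
  Base: filing + 15 years → 15 May 1997.
  Response Delay Deduction: −225 days → 2 October 1996.
Terminal disclaimer: IL-552871 expires on the earlier of 29 December 2003 and 2 October 1996.

October 2, 1996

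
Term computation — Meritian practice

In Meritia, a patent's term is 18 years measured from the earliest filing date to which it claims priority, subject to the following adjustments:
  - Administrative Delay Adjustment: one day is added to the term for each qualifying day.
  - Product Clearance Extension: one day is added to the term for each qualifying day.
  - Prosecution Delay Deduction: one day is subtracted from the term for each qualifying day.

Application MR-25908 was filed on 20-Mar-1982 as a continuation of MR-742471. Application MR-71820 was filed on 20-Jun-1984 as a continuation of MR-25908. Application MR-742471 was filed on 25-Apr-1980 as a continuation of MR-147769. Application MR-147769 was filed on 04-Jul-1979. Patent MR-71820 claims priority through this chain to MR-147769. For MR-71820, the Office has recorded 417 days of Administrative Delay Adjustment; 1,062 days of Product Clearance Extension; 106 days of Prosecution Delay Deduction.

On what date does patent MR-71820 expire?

2001-04-07

Earliest priority filing: 4 July 1979.
Base term: 4 July 1979 + 18 years → 4 July 1997.
Administrative Delay Adjustment: +417 days → 25 August 1998.
Product Clearance Extension: +1062 days → 22 July 2001.
Prosecution Delay Deduction: −106 days → 7 April 2001.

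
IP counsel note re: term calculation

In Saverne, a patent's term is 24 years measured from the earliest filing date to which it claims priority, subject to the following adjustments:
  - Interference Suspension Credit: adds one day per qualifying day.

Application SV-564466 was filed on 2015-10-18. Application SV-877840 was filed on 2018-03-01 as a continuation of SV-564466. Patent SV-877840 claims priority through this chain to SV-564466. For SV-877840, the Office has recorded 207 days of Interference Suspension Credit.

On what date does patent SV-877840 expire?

Earliest priority filing: 18 October 2015.
Base term: 18 October 2015 + 24 years → 18 October 2039.
Interference Suspension Credit: +207 days → 12 May 2040.

May 12, 2040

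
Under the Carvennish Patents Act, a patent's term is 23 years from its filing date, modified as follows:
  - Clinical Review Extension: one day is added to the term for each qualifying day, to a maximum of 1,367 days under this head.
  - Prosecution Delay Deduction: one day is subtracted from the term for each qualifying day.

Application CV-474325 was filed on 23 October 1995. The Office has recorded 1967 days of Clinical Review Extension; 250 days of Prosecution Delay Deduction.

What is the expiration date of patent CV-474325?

Base term: filing date + 23 years → 23 October 2018.
Clinical Review Extension: 1967 days claimed exceeds the 1367-day cap, so +1367 days → 21 July 2022.
Prosecution Delay Deduction: −250 days → 13 November 2021.

November 13, 2021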